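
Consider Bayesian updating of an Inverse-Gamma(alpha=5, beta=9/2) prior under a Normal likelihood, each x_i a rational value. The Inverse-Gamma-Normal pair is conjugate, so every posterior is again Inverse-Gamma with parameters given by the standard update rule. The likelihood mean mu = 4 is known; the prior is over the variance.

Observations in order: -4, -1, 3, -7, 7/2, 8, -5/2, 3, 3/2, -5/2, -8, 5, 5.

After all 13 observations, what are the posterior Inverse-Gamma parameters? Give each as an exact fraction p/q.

alpha=23/2, beta=237

obs 1: x=-4 → posterior Inverse-Gamma(11/2, 73/2)
obs 2: x=-1 → posterior Inverse-Gamma(6, 49)
obs 3: x=3 → posterior Inverse-Gamma(13/2, 99/2)
obs 4: x=-7 → posterior Inverse-Gamma(7, 110)
obs 5: x=7/2 → posterior Inverse-Gamma(15/2, 881/8)
obs 6: x=8 → posterior Inverse-Gamma(8, 945/8)
obs 7: x=-5/2 → posterior Inverse-Gamma(17/2, 557/4)
obs 8: x=3 → posterior Inverse-Gamma(9, 559/4)
obs 9: x=3/2 → posterior Inverse-Gamma(19/2, 1143/8)
obs 10: x=-5/2 → posterior Inverse-Gamma(10, 164)
obs 11: x=-8 → posterior Inverse-Gamma(21/2, 236)
obs 12: x=5 → posterior Inverse-Gamma(11, 473/2)
obs 13: x=5 → posterior Inverse-Gamma(23/2, 237)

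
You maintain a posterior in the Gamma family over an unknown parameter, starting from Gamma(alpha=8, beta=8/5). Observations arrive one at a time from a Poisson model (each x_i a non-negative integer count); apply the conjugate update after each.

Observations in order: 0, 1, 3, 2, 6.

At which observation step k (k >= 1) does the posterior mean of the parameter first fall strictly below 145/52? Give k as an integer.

k = 2

obs 1: x=0 → posterior Gamma(8, 13/5)
obs 2: x=1 → posterior Gamma(9, 18/5)
obs 3: x=3 → posterior Gamma(12, 23/5)
obs 4: x=2 → posterior Gamma(14, 28/5)
obs 5: x=6 → posterior Gamma(20, 33/5)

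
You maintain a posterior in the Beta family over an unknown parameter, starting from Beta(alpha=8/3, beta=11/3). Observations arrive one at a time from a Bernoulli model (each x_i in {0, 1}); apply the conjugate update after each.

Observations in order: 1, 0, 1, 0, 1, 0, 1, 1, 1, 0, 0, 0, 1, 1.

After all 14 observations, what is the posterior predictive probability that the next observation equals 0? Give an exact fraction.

obs 1: x=1 → posterior Beta(11/3, 11/3)
obs 2: x=0 → posterior Beta(11/3, 14/3)
obs 3: x=1 → posterior Beta(14/3, 14/3)
obs 4: x=0 → posterior Beta(14/3, 17/3)
obs 5: x=1 → posterior Beta(17/3, 17/3)
obs 6: x=0 → posterior Beta(17/3, 20/3)
obs 7: x=1 → posterior Beta(20/3, 20/3)
obs 8: x=1 → posterior Beta(23/3, 20/3)
obs 9: x=1 → posterior Beta(26/3, 20/3)
obs 10: x=0 → posterior Beta(26/3, 23/3)
obs 11: x=0 → posterior Beta(26/3, 26/3)
obs 12: x=0 → posterior Beta(26/3, 29/3)
obs 13: x=1 → posterior Beta(29/3, 29/3)
obs 14: x=1 → posterior Beta(32/3, 29/3)

29/61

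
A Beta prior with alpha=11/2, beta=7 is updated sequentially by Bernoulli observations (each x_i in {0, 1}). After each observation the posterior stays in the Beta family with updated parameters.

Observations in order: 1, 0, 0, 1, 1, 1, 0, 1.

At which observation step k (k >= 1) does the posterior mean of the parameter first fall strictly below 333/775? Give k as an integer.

k = 3

obs 1: x=1 → posterior Beta(13/2, 7)
obs 2: x=0 → posterior Beta(13/2, 8)
obs 3: x=0 → posterior Beta(13/2, 9)
obs 4: x=1 → posterior Beta(15/2, 9)
obs 5: x=1 → posterior Beta(17/2, 9)
obs 6: x=1 → posterior Beta(19/2, 9)
obs 7: x=0 → posterior Beta(19/2, 10)
obs 8: x=1 → posterior Beta(21/2, 10)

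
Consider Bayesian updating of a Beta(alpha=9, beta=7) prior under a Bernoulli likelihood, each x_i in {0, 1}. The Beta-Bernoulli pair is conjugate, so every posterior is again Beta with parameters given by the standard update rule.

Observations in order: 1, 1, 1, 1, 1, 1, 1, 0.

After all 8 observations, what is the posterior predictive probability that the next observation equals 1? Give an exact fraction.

obs 1: x=1 → posterior Beta(10, 7)
obs 2: x=1 → posterior Beta(11, 7)
obs 3: x=1 → posterior Beta(12, 7)
obs 4: x=1 → posterior Beta(13, 7)
obs 5: x=1 → posterior Beta(14, 7)
obs 6: x=1 → posterior Beta(15, 7)
obs 7: x=1 → posterior Beta(16, 7)
obs 8: x=0 → posterior Beta(16, 8)

2/3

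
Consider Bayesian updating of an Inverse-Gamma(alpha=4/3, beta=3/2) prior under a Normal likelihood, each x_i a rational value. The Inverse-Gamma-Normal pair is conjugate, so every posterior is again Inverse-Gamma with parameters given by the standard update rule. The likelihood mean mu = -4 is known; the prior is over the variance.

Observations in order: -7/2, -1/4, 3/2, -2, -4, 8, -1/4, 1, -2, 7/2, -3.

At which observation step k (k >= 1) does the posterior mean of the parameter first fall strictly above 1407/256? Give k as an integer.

obs 1: x=-7/2 → posterior Inverse-Gamma(11/6, 13/8)
obs 2: x=-1/4 → posterior Inverse-Gamma(7/3, 277/32)
obs 3: x=3/2 → posterior Inverse-Gamma(17/6, 761/32)
obs 4: x=-2 → posterior Inverse-Gamma(10/3, 825/32)
obs 5: x=-4 → posterior Inverse-Gamma(23/6, 825/32)
obs 6: x=8 → posterior Inverse-Gamma(13/3, 3129/32)
obs 7: x=-1/4 → posterior Inverse-Gamma(29/6, 1677/16)
obs 8: x=1 → posterior Inverse-Gamma(16/3, 1877/16)
obs 9: x=-2 → posterior Inverse-Gamma(35/6, 1909/16)
obs 10: x=7/2 → posterior Inverse-Gamma(19/3, 2359/16)
obs 11: x=-3 → posterior Inverse-Gamma(41/6, 2367/16)

k = 2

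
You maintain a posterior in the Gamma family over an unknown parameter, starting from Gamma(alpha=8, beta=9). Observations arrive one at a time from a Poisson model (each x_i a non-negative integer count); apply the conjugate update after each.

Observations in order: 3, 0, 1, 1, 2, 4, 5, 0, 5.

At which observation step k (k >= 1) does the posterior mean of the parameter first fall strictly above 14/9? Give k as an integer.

obs 1: x=3 → posterior Gamma(11, 10)
obs 2: x=0 → posterior Gamma(11, 11)
obs 3: x=1 → posterior Gamma(12, 12)
obs 4: x=1 → posterior Gamma(13, 13)
obs 5: x=2 → posterior Gamma(15, 14)
obs 6: x=4 → posterior Gamma(19, 15)
obs 7: x=5 → posterior Gamma(24, 16)
obs 8: x=0 → posterior Gamma(24, 17)
obs 9: x=5 → posterior Gamma(29, 18)

k = 9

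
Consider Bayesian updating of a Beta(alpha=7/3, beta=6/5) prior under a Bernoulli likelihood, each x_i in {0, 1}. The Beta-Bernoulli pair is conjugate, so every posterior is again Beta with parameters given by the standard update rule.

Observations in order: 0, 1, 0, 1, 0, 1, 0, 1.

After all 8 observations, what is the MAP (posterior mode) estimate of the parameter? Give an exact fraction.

80/143

obs 1: x=0 → posterior Beta(7/3, 11/5)
obs 2: x=1 → posterior Beta(10/3, 11/5)
obs 3: x=0 → posterior Beta(10/3, 16/5)
obs 4: x=1 → posterior Beta(13/3, 16/5)
obs 5: x=0 → posterior Beta(13/3, 21/5)
obs 6: x=1 → posterior Beta(16/3, 21/5)
obs 7: x=0 → posterior Beta(16/3, 26/5)
obs 8: x=1 → posterior Beta(19/3, 26/5)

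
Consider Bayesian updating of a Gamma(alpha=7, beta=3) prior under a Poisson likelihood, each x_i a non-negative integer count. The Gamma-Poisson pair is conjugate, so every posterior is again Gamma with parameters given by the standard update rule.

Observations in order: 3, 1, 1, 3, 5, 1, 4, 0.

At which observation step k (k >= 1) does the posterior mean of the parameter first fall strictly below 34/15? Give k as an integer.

k = 2

obs 1: x=3 → posterior Gamma(10, 4)
obs 2: x=1 → posterior Gamma(11, 5)
obs 3: x=1 → posterior Gamma(12, 6)
obs 4: x=3 → posterior Gamma(15, 7)
obs 5: x=5 → posterior Gamma(20, 8)
obs 6: x=1 → posterior Gamma(21, 9)
obs 7: x=4 → posterior Gamma(25, 10)
obs 8: x=0 → posterior Gamma(25, 11)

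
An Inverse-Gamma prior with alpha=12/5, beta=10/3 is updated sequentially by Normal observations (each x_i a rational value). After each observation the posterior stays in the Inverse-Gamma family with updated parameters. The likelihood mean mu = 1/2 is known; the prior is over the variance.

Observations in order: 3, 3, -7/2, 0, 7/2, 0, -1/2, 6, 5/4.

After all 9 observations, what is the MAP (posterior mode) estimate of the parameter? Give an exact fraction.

18355/3792

obs 1: x=3 → posterior Inverse-Gamma(29/10, 155/24)
obs 2: x=3 → posterior Inverse-Gamma(17/5, 115/12)
obs 3: x=-7/2 → posterior Inverse-Gamma(39/10, 211/12)
obs 4: x=0 → posterior Inverse-Gamma(22/5, 425/24)
obs 5: x=7/2 → posterior Inverse-Gamma(49/10, 533/24)
obs 6: x=0 → posterior Inverse-Gamma(27/5, 67/3)
obs 7: x=-1/2 → posterior Inverse-Gamma(59/10, 137/6)
obs 8: x=6 → posterior Inverse-Gamma(32/5, 911/24)
obs 9: x=5/4 → posterior Inverse-Gamma(69/10, 3671/96)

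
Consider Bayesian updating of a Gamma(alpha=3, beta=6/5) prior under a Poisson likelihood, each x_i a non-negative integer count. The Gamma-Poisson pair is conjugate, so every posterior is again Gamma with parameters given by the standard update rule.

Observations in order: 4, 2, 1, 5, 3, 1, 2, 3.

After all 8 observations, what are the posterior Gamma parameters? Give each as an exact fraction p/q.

obs 1: x=4 → posterior Gamma(7, 11/5)
obs 2: x=2 → posterior Gamma(9, 16/5)
obs 3: x=1 → posterior Gamma(10, 21/5)
obs 4: x=5 → posterior Gamma(15, 26/5)
obs 5: x=3 → posterior Gamma(18, 31/5)
obs 6: x=1 → posterior Gamma(19, 36/5)
obs 7: x=2 → posterior Gamma(21, 41/5)
obs 8: x=3 → posterior Gamma(24, 46/5)

alpha=24, beta=46/5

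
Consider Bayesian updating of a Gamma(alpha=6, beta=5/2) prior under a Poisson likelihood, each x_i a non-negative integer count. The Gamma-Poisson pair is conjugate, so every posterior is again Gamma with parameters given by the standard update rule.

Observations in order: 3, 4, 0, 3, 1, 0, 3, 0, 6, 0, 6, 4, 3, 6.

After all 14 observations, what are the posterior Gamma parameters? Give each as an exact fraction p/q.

obs 1: x=3 → posterior Gamma(9, 7/2)
obs 2: x=4 → posterior Gamma(13, 9/2)
obs 3: x=0 → posterior Gamma(13, 11/2)
obs 4: x=3 → posterior Gamma(16, 13/2)
obs 5: x=1 → posterior Gamma(17, 15/2)
obs 6: x=0 → posterior Gamma(17, 17/2)
obs 7: x=3 → posterior Gamma(20, 19/2)
obs 8: x=0 → posterior Gamma(20, 21/2)
obs 9: x=6 → posterior Gamma(26, 23/2)
obs 10: x=0 → posterior Gamma(26, 25/2)
obs 11: x=6 → posterior Gamma(32, 27/2)
obs 12: x=4 → posterior Gamma(36, 29/2)
obs 13: x=3 → posterior Gamma(39, 31/2)
obs 14: x=6 → posterior Gamma(45, 33/2)

alpha=45, beta=33/2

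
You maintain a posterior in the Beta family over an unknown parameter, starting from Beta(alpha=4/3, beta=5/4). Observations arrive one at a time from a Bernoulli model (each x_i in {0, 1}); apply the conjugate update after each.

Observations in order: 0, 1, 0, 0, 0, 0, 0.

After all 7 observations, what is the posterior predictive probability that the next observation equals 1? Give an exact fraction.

obs 1: x=0 → posterior Beta(4/3, 9/4)
obs 2: x=1 → posterior Beta(7/3, 9/4)
obs 3: x=0 → posterior Beta(7/3, 13/4)
obs 4: x=0 → posterior Beta(7/3, 17/4)
obs 5: x=0 → posterior Beta(7/3, 21/4)
obs 6: x=0 → posterior Beta(7/3, 25/4)
obs 7: x=0 → posterior Beta(7/3, 29/4)

28/115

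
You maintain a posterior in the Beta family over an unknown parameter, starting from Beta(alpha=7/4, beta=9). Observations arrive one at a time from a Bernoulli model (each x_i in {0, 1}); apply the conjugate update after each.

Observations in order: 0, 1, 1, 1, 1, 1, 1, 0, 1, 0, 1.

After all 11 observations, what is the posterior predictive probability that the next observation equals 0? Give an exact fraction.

obs 1: x=0 → posterior Beta(7/4, 10)
obs 2: x=1 → posterior Beta(11/4, 10)
obs 3: x=1 → posterior Beta(15/4, 10)
obs 4: x=1 → posterior Beta(19/4, 10)
obs 5: x=1 → posterior Beta(23/4, 10)
obs 6: x=1 → posterior Beta(27/4, 10)
obs 7: x=1 → posterior Beta(31/4, 10)
obs 8: x=0 → posterior Beta(31/4, 11)
obs 9: x=1 → posterior Beta(35/4, 11)
obs 10: x=0 → posterior Beta(35/4, 12)
obs 11: x=1 → posterior Beta(39/4, 12)

16/29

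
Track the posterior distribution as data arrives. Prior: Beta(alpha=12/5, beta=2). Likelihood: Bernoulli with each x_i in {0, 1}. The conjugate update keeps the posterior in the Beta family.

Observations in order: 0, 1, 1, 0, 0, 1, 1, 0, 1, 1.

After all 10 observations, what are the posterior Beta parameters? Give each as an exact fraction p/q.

obs 1: x=0 → posterior Beta(12/5, 3)
obs 2: x=1 → posterior Beta(17/5, 3)
obs 3: x=1 → posterior Beta(22/5, 3)
obs 4: x=0 → posterior Beta(22/5, 4)
obs 5: x=0 → posterior Beta(22/5, 5)
obs 6: x=1 → posterior Beta(27/5, 5)
obs 7: x=1 → posterior Beta(32/5, 5)
obs 8: x=0 → posterior Beta(32/5, 6)
obs 9: x=1 → posterior Beta(37/5, 6)
obs 10: x=1 → posterior Beta(42/5, 6)

alpha=42/5, beta=6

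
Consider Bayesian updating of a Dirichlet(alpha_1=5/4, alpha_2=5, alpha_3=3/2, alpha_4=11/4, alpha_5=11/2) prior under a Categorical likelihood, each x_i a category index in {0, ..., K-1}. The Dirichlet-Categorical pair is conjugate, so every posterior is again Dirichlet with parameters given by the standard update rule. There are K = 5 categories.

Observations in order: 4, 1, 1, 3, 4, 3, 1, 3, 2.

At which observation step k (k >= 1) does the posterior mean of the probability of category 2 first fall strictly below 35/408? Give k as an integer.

obs 1: x=4 → posterior Dirichlet(5/4, 5, 3/2, 11/4, 13/2)
obs 2: x=1 → posterior Dirichlet(5/4, 6, 3/2, 11/4, 13/2)
obs 3: x=1 → posterior Dirichlet(5/4, 7, 3/2, 11/4, 13/2)
obs 4: x=3 → posterior Dirichlet(5/4, 7, 3/2, 15/4, 13/2)
obs 5: x=4 → posterior Dirichlet(5/4, 7, 3/2, 15/4, 15/2)
obs 6: x=3 → posterior Dirichlet(5/4, 7, 3/2, 19/4, 15/2)
obs 7: x=1 → posterior Dirichlet(5/4, 8, 3/2, 19/4, 15/2)
obs 8: x=3 → posterior Dirichlet(5/4, 8, 3/2, 23/4, 15/2)
obs 9: x=2 → posterior Dirichlet(5/4, 8, 5/2, 23/4, 15/2)

k = 2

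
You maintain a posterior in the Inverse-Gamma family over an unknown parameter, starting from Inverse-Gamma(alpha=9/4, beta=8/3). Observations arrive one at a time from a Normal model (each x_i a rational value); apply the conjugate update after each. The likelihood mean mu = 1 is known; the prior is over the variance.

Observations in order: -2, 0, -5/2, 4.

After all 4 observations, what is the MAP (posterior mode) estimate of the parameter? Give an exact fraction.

439/126

obs 1: x=-2 → posterior Inverse-Gamma(11/4, 43/6)
obs 2: x=0 → posterior Inverse-Gamma(13/4, 23/3)
obs 3: x=-5/2 → posterior Inverse-Gamma(15/4, 331/24)
obs 4: x=4 → posterior Inverse-Gamma(17/4, 439/24)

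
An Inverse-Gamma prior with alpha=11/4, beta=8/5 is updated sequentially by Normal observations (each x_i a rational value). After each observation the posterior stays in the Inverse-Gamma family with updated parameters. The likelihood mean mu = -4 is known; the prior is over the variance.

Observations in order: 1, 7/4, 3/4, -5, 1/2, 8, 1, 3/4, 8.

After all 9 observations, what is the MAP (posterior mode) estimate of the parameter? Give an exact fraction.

obs 1: x=1 → posterior Inverse-Gamma(13/4, 141/10)
obs 2: x=7/4 → posterior Inverse-Gamma(15/4, 4901/160)
obs 3: x=3/4 → posterior Inverse-Gamma(17/4, 3353/80)
obs 4: x=-5 → posterior Inverse-Gamma(19/4, 3393/80)
obs 5: x=1/2 → posterior Inverse-Gamma(21/4, 4203/80)
obs 6: x=8 → posterior Inverse-Gamma(23/4, 9963/80)
obs 7: x=1 → posterior Inverse-Gamma(25/4, 10963/80)
obs 8: x=3/4 → posterior Inverse-Gamma(27/4, 23731/160)
obs 9: x=8 → posterior Inverse-Gamma(29/4, 35251/160)

35251/1320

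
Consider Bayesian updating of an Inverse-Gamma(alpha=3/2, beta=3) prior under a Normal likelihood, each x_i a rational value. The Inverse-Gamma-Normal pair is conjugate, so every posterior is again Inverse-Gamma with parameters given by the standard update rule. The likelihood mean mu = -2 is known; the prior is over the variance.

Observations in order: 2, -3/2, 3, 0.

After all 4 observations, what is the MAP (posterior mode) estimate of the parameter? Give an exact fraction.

205/36

obs 1: x=2 → posterior Inverse-Gamma(2, 11)
obs 2: x=-3/2 → posterior Inverse-Gamma(5/2, 89/8)
obs 3: x=3 → posterior Inverse-Gamma(3, 189/8)
obs 4: x=0 → posterior Inverse-Gamma(7/2, 205/8)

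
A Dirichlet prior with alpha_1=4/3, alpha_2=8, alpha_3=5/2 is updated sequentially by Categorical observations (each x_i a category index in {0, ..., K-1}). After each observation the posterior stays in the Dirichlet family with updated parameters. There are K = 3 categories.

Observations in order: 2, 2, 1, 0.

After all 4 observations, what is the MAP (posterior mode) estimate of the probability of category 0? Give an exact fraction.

obs 1: x=2 → posterior Dirichlet(4/3, 8, 7/2)
obs 2: x=2 → posterior Dirichlet(4/3, 8, 9/2)
obs 3: x=1 → posterior Dirichlet(4/3, 9, 9/2)
obs 4: x=0 → posterior Dirichlet(7/3, 9, 9/2)

8/77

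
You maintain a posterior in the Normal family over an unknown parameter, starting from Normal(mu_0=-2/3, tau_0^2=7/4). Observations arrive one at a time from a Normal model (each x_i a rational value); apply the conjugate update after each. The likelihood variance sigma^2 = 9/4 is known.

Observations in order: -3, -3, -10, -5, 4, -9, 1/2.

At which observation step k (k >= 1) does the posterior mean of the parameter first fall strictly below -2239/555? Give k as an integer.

k = 4

obs 1: x=-3 → posterior Normal(-27/16, 63/64)
obs 2: x=-3 → posterior Normal(-48/23, 63/92)
obs 3: x=-10 → posterior Normal(-59/15, 21/40)
obs 4: x=-5 → posterior Normal(-153/37, 63/148)
obs 5: x=4 → posterior Normal(-125/44, 63/176)
obs 6: x=-9 → posterior Normal(-188/51, 21/68)
obs 7: x=1/2 → posterior Normal(-369/116, 63/232)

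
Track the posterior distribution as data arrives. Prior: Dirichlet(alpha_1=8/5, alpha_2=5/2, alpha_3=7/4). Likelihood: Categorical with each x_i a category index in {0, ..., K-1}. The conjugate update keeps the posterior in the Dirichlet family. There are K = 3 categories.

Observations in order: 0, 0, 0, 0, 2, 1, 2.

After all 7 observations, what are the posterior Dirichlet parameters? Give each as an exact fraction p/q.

obs 1: x=0 → posterior Dirichlet(13/5, 5/2, 7/4)
obs 2: x=0 → posterior Dirichlet(18/5, 5/2, 7/4)
obs 3: x=0 → posterior Dirichlet(23/5, 5/2, 7/4)
obs 4: x=0 → posterior Dirichlet(28/5, 5/2, 7/4)
obs 5: x=2 → posterior Dirichlet(28/5, 5/2, 11/4)
obs 6: x=1 → posterior Dirichlet(28/5, 7/2, 11/4)
obs 7: x=2 → posterior Dirichlet(28/5, 7/2, 15/4)

alpha_1=28/5, alpha_2=7/2, alpha_3=15/4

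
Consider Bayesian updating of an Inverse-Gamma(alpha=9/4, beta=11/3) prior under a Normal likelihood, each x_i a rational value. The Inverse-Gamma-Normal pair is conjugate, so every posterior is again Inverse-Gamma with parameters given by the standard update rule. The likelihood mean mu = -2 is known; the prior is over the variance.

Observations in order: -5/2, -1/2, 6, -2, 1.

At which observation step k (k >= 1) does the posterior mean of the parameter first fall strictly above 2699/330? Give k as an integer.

obs 1: x=-5/2 → posterior Inverse-Gamma(11/4, 91/24)
obs 2: x=-1/2 → posterior Inverse-Gamma(13/4, 59/12)
obs 3: x=6 → posterior Inverse-Gamma(15/4, 443/12)
obs 4: x=-2 → posterior Inverse-Gamma(17/4, 443/12)
obs 5: x=1 → posterior Inverse-Gamma(19/4, 497/12)

k = 3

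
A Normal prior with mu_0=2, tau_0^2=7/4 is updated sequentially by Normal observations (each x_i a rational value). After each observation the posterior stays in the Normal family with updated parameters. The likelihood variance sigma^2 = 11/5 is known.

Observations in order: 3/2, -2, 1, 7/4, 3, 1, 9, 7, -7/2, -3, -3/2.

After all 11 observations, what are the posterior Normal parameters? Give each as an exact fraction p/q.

mu_0=2347/1716, tau_0^2=7/39

obs 1: x=3/2 → posterior Normal(281/158, 77/79)
obs 2: x=-2 → posterior Normal(47/76, 77/114)
obs 3: x=1 → posterior Normal(211/298, 77/149)
obs 4: x=7/4 → posterior Normal(29/32, 77/184)
obs 5: x=3 → posterior Normal(1087/876, 77/219)
obs 6: x=1 → posterior Normal(1227/1016, 77/254)
obs 7: x=9 → posterior Normal(2487/1156, 77/289)
obs 8: x=7 → posterior Normal(3467/1296, 77/324)
obs 9: x=-7/2 → posterior Normal(2977/1436, 77/359)
obs 10: x=-3 → posterior Normal(2557/1576, 77/394)
obs 11: x=-3/2 → posterior Normal(2347/1716, 7/39)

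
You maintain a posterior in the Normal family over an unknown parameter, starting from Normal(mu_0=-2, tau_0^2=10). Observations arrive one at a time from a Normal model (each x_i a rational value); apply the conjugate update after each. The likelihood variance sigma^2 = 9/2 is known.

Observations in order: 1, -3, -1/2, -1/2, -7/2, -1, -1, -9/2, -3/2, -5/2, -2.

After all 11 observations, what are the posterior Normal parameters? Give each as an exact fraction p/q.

obs 1: x=1 → posterior Normal(2/29, 90/29)
obs 2: x=-3 → posterior Normal(-58/49, 90/49)
obs 3: x=-1/2 → posterior Normal(-68/69, 30/23)
obs 4: x=-1/2 → posterior Normal(-78/89, 90/89)
obs 5: x=-7/2 → posterior Normal(-148/109, 90/109)
obs 6: x=-1 → posterior Normal(-56/43, 30/43)
obs 7: x=-1 → posterior Normal(-188/149, 90/149)
obs 8: x=-9/2 → posterior Normal(-278/169, 90/169)
obs 9: x=-3/2 → posterior Normal(-44/27, 10/21)
obs 10: x=-5/2 → posterior Normal(-358/209, 90/209)
obs 11: x=-2 → posterior Normal(-398/229, 90/229)

mu_0=-398/229, tau_0^2=90/229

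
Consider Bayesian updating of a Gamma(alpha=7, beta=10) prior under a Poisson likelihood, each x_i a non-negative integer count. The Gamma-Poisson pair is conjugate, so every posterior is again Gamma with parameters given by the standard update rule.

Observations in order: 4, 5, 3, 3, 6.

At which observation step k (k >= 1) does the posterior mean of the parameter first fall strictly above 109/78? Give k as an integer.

k = 3

obs 1: x=4 → posterior Gamma(11, 11)
obs 2: x=5 → posterior Gamma(16, 12)
obs 3: x=3 → posterior Gamma(19, 13)
obs 4: x=3 → posterior Gamma(22, 14)
obs 5: x=6 → posterior Gamma(28, 15)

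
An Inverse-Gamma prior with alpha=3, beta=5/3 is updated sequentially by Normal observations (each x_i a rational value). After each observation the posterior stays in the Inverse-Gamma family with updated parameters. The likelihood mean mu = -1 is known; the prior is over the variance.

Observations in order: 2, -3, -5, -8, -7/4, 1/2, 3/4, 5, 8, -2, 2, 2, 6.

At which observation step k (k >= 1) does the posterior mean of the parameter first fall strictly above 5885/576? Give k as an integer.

k = 8

obs 1: x=2 → posterior Inverse-Gamma(7/2, 37/6)
obs 2: x=-3 → posterior Inverse-Gamma(4, 49/6)
obs 3: x=-5 → posterior Inverse-Gamma(9/2, 97/6)
obs 4: x=-8 → posterior Inverse-Gamma(5, 122/3)
obs 5: x=-7/4 → posterior Inverse-Gamma(11/2, 3931/96)
obs 6: x=1/2 → posterior Inverse-Gamma(6, 4039/96)
obs 7: x=3/4 → posterior Inverse-Gamma(13/2, 2093/48)
obs 8: x=5 → posterior Inverse-Gamma(7, 2957/48)
obs 9: x=8 → posterior Inverse-Gamma(15/2, 4901/48)
obs 10: x=-2 → posterior Inverse-Gamma(8, 4925/48)
obs 11: x=2 → posterior Inverse-Gamma(17/2, 5141/48)
obs 12: x=2 → posterior Inverse-Gamma(9, 5357/48)
obs 13: x=6 → posterior Inverse-Gamma(19/2, 6533/48)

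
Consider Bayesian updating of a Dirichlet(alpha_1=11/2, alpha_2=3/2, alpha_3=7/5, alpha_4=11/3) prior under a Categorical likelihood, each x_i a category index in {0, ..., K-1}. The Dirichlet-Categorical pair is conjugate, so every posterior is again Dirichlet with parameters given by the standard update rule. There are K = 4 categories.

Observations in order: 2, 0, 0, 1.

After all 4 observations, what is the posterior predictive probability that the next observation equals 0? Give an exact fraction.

225/482

obs 1: x=2 → posterior Dirichlet(11/2, 3/2, 12/5, 11/3)
obs 2: x=0 → posterior Dirichlet(13/2, 3/2, 12/5, 11/3)
obs 3: x=0 → posterior Dirichlet(15/2, 3/2, 12/5, 11/3)
obs 4: x=1 → posterior Dirichlet(15/2, 5/2, 12/5, 11/3)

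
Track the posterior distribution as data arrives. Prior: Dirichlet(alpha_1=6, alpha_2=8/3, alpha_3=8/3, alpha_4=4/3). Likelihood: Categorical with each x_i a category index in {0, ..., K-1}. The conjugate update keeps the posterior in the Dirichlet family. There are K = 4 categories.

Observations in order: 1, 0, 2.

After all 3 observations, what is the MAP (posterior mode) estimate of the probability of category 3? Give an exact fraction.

1/35

obs 1: x=1 → posterior Dirichlet(6, 11/3, 8/3, 4/3)
obs 2: x=0 → posterior Dirichlet(7, 11/3, 8/3, 4/3)
obs 3: x=2 → posterior Dirichlet(7, 11/3, 11/3, 4/3)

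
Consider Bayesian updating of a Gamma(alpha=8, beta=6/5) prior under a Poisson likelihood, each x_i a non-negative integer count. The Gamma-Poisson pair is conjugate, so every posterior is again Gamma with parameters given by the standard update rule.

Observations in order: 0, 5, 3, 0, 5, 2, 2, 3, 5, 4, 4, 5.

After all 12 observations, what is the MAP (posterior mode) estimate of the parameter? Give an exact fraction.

obs 1: x=0 → posterior Gamma(8, 11/5)
obs 2: x=5 → posterior Gamma(13, 16/5)
obs 3: x=3 → posterior Gamma(16, 21/5)
obs 4: x=0 → posterior Gamma(16, 26/5)
obs 5: x=5 → posterior Gamma(21, 31/5)
obs 6: x=2 → posterior Gamma(23, 36/5)
obs 7: x=2 → posterior Gamma(25, 41/5)
obs 8: x=3 → posterior Gamma(28, 46/5)
obs 9: x=5 → posterior Gamma(33, 51/5)
obs 10: x=4 → posterior Gamma(37, 56/5)
obs 11: x=4 → posterior Gamma(41, 61/5)
obs 12: x=5 → posterior Gamma(46, 66/5)

75/22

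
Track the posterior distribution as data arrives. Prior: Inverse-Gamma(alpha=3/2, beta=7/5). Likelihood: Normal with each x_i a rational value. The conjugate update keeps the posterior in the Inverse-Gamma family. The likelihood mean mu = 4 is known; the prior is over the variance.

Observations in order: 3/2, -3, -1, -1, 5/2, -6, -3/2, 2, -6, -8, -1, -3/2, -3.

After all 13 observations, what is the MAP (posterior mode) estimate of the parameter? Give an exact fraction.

494/15

obs 1: x=3/2 → posterior Inverse-Gamma(2, 181/40)
obs 2: x=-3 → posterior Inverse-Gamma(5/2, 1161/40)
obs 3: x=-1 → posterior Inverse-Gamma(3, 1661/40)
obs 4: x=-1 → posterior Inverse-Gamma(7/2, 2161/40)
obs 5: x=5/2 → posterior Inverse-Gamma(4, 1103/20)
obs 6: x=-6 → posterior Inverse-Gamma(9/2, 2103/20)
obs 7: x=-3/2 → posterior Inverse-Gamma(5, 4811/40)
obs 8: x=2 → posterior Inverse-Gamma(11/2, 4891/40)
obs 9: x=-6 → posterior Inverse-Gamma(6, 6891/40)
obs 10: x=-8 → posterior Inverse-Gamma(13/2, 9771/40)
obs 11: x=-1 → posterior Inverse-Gamma(7, 10271/40)
obs 12: x=-3/2 → posterior Inverse-Gamma(15/2, 2719/10)
obs 13: x=-3 → posterior Inverse-Gamma(8, 1482/5)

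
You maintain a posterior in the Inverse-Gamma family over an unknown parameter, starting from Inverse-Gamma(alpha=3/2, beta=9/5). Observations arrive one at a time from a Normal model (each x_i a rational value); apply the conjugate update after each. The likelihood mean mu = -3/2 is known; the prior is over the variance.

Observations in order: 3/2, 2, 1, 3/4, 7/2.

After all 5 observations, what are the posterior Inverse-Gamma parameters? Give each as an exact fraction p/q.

alpha=4, beta=4893/160

obs 1: x=3/2 → posterior Inverse-Gamma(2, 63/10)
obs 2: x=2 → posterior Inverse-Gamma(5/2, 497/40)
obs 3: x=1 → posterior Inverse-Gamma(3, 311/20)
obs 4: x=3/4 → posterior Inverse-Gamma(7/2, 2893/160)
obs 5: x=7/2 → posterior Inverse-Gamma(4, 4893/160)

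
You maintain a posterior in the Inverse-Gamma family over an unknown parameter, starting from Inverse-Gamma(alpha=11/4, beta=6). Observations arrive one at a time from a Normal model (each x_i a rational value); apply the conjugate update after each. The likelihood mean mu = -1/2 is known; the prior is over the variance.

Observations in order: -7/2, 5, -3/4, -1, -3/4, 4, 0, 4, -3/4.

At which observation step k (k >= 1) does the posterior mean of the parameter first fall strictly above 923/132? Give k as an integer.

k = 2

obs 1: x=-7/2 → posterior Inverse-Gamma(13/4, 21/2)
obs 2: x=5 → posterior Inverse-Gamma(15/4, 205/8)
obs 3: x=-3/4 → posterior Inverse-Gamma(17/4, 821/32)
obs 4: x=-1 → posterior Inverse-Gamma(19/4, 825/32)
obs 5: x=-3/4 → posterior Inverse-Gamma(21/4, 413/16)
obs 6: x=4 → posterior Inverse-Gamma(23/4, 575/16)
obs 7: x=0 → posterior Inverse-Gamma(25/4, 577/16)
obs 8: x=4 → posterior Inverse-Gamma(27/4, 739/16)
obs 9: x=-3/4 → posterior Inverse-Gamma(29/4, 1479/32)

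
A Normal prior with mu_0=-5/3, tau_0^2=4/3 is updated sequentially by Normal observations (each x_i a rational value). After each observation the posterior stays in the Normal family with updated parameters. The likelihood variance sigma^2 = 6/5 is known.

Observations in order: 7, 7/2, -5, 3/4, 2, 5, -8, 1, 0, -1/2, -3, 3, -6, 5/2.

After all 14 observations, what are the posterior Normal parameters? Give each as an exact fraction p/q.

mu_0=15/298, tau_0^2=12/149

obs 1: x=7 → posterior Normal(55/19, 12/19)
obs 2: x=7/2 → posterior Normal(90/29, 12/29)
obs 3: x=-5 → posterior Normal(40/39, 4/13)
obs 4: x=3/4 → posterior Normal(95/98, 12/49)
obs 5: x=2 → posterior Normal(135/118, 12/59)
obs 6: x=5 → posterior Normal(235/138, 4/23)
obs 7: x=-8 → posterior Normal(75/158, 12/79)
obs 8: x=1 → posterior Normal(95/178, 12/89)
obs 9: x=0 → posterior Normal(95/198, 4/33)
obs 10: x=-1/2 → posterior Normal(85/218, 12/109)
obs 11: x=-3 → posterior Normal(25/238, 12/119)
obs 12: x=3 → posterior Normal(85/258, 4/43)
obs 13: x=-6 → posterior Normal(-35/278, 12/139)
obs 14: x=5/2 → posterior Normal(15/298, 12/149)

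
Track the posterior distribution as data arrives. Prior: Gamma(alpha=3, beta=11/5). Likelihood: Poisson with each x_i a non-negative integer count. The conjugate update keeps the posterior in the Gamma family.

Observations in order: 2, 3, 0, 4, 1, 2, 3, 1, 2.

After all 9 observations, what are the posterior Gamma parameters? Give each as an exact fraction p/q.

alpha=21, beta=56/5

obs 1: x=2 → posterior Gamma(5, 16/5)
obs 2: x=3 → posterior Gamma(8, 21/5)
obs 3: x=0 → posterior Gamma(8, 26/5)
obs 4: x=4 → posterior Gamma(12, 31/5)
obs 5: x=1 → posterior Gamma(13, 36/5)
obs 6: x=2 → posterior Gamma(15, 41/5)
obs 7: x=3 → posterior Gamma(18, 46/5)
obs 8: x=1 → posterior Gamma(19, 51/5)
obs 9: x=2 → posterior Gamma(21, 56/5)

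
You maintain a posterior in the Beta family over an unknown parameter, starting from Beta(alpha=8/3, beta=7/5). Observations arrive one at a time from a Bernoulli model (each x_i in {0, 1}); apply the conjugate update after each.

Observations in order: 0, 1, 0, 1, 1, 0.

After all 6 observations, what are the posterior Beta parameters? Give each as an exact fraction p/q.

obs 1: x=0 → posterior Beta(8/3, 12/5)
obs 2: x=1 → posterior Beta(11/3, 12/5)
obs 3: x=0 → posterior Beta(11/3, 17/5)
obs 4: x=1 → posterior Beta(14/3, 17/5)
obs 5: x=1 → posterior Beta(17/3, 17/5)
obs 6: x=0 → posterior Beta(17/3, 22/5)

alpha=17/3, beta=22/5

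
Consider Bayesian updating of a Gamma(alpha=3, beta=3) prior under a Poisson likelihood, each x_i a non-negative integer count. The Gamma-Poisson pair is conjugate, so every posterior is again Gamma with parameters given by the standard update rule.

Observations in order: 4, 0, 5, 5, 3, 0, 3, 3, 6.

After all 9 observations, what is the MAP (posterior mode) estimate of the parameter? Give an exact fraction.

31/12

obs 1: x=4 → posterior Gamma(7, 4)
obs 2: x=0 → posterior Gamma(7, 5)
obs 3: x=5 → posterior Gamma(12, 6)
obs 4: x=5 → posterior Gamma(17, 7)
obs 5: x=3 → posterior Gamma(20, 8)
obs 6: x=0 → posterior Gamma(20, 9)
obs 7: x=3 → posterior Gamma(23, 10)
obs 8: x=3 → posterior Gamma(26, 11)
obs 9: x=6 → posterior Gamma(32, 12)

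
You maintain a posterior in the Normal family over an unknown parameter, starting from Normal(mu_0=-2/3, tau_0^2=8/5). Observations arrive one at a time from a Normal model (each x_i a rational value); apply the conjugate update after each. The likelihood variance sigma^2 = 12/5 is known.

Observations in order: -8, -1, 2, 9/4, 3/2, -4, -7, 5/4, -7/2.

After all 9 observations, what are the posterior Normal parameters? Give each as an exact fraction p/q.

obs 1: x=-8 → posterior Normal(-18/5, 24/25)
obs 2: x=-1 → posterior Normal(-20/7, 24/35)
obs 3: x=2 → posterior Normal(-16/9, 8/15)
obs 4: x=9/4 → posterior Normal(-23/22, 24/55)
obs 5: x=3/2 → posterior Normal(-17/26, 24/65)
obs 6: x=-4 → posterior Normal(-11/10, 8/25)
obs 7: x=-7 → posterior Normal(-61/34, 24/85)
obs 8: x=5/4 → posterior Normal(-28/19, 24/95)
obs 9: x=-7/2 → posterior Normal(-5/3, 8/35)

mu_0=-5/3, tau_0^2=8/35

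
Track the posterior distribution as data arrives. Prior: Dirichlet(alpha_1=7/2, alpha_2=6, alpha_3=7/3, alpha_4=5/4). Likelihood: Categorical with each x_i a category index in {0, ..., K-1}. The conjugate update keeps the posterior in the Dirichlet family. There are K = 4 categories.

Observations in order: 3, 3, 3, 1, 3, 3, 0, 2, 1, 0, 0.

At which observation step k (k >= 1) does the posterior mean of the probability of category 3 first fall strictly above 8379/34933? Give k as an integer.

k = 3

obs 1: x=3 → posterior Dirichlet(7/2, 6, 7/3, 9/4)
obs 2: x=3 → posterior Dirichlet(7/2, 6, 7/3, 13/4)
obs 3: x=3 → posterior Dirichlet(7/2, 6, 7/3, 17/4)
obs 4: x=1 → posterior Dirichlet(7/2, 7, 7/3, 17/4)
obs 5: x=3 → posterior Dirichlet(7/2, 7, 7/3, 21/4)
obs 6: x=3 → posterior Dirichlet(7/2, 7, 7/3, 25/4)
obs 7: x=0 → posterior Dirichlet(9/2, 7, 7/3, 25/4)
obs 8: x=2 → posterior Dirichlet(9/2, 7, 10/3, 25/4)
obs 9: x=1 → posterior Dirichlet(9/2, 8, 10/3, 25/4)
obs 10: x=0 → posterior Dirichlet(11/2, 8, 10/3, 25/4)
obs 11: x=0 → posterior Dirichlet(13/2, 8, 10/3, 25/4)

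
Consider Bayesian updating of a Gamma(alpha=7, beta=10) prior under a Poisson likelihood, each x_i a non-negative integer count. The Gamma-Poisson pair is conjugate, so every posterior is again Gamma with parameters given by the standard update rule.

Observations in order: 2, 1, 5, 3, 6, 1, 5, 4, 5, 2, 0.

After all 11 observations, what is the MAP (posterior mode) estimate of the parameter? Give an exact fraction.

obs 1: x=2 → posterior Gamma(9, 11)
obs 2: x=1 → posterior Gamma(10, 12)
obs 3: x=5 → posterior Gamma(15, 13)
obs 4: x=3 → posterior Gamma(18, 14)
obs 5: x=6 → posterior Gamma(24, 15)
obs 6: x=1 → posterior Gamma(25, 16)
obs 7: x=5 → posterior Gamma(30, 17)
obs 8: x=4 → posterior Gamma(34, 18)
obs 9: x=5 → posterior Gamma(39, 19)
obs 10: x=2 → posterior Gamma(41, 20)
obs 11: x=0 → posterior Gamma(41, 21)

40/21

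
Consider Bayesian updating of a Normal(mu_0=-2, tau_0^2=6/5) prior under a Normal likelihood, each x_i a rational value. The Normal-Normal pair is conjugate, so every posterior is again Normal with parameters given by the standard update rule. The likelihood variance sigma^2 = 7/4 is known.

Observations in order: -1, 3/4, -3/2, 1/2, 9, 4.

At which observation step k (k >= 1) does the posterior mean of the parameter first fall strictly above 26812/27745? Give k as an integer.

obs 1: x=-1 → posterior Normal(-94/59, 42/59)
obs 2: x=3/4 → posterior Normal(-76/83, 42/83)
obs 3: x=-3/2 → posterior Normal(-112/107, 42/107)
obs 4: x=1/2 → posterior Normal(-100/131, 42/131)
obs 5: x=9 → posterior Normal(116/155, 42/155)
obs 6: x=4 → posterior Normal(212/179, 42/179)

k = 6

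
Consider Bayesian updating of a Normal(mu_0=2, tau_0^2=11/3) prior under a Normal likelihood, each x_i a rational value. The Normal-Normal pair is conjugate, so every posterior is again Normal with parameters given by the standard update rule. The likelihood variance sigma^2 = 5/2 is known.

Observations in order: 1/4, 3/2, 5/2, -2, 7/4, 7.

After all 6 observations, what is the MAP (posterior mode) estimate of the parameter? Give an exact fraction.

obs 1: x=1/4 → posterior Normal(71/74, 55/37)
obs 2: x=3/2 → posterior Normal(137/118, 55/59)
obs 3: x=5/2 → posterior Normal(247/162, 55/81)
obs 4: x=-2 → posterior Normal(159/206, 55/103)
obs 5: x=7/4 → posterior Normal(118/125, 11/25)
obs 6: x=7 → posterior Normal(272/147, 55/147)

272/147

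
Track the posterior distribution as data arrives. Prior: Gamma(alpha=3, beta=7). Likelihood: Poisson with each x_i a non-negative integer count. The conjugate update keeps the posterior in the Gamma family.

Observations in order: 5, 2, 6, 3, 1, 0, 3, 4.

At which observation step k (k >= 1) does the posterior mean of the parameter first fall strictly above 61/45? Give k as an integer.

k = 3

obs 1: x=5 → posterior Gamma(8, 8)
obs 2: x=2 → posterior Gamma(10, 9)
obs 3: x=6 → posterior Gamma(16, 10)
obs 4: x=3 → posterior Gamma(19, 11)
obs 5: x=1 → posterior Gamma(20, 12)
obs 6: x=0 → posterior Gamma(20, 13)
obs 7: x=3 → posterior Gamma(23, 14)
obs 8: x=4 → posterior Gamma(27, 15)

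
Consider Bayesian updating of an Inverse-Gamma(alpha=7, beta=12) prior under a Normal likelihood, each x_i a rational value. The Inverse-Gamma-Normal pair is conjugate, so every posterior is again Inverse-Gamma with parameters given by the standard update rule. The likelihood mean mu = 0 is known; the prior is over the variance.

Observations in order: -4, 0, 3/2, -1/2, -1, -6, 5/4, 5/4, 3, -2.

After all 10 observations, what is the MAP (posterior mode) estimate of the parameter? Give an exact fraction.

obs 1: x=-4 → posterior Inverse-Gamma(15/2, 20)
obs 2: x=0 → posterior Inverse-Gamma(8, 20)
obs 3: x=3/2 → posterior Inverse-Gamma(17/2, 169/8)
obs 4: x=-1/2 → posterior Inverse-Gamma(9, 85/4)
obs 5: x=-1 → posterior Inverse-Gamma(19/2, 87/4)
obs 6: x=-6 → posterior Inverse-Gamma(10, 159/4)
obs 7: x=5/4 → posterior Inverse-Gamma(21/2, 1297/32)
obs 8: x=5/4 → posterior Inverse-Gamma(11, 661/16)
obs 9: x=3 → posterior Inverse-Gamma(23/2, 733/16)
obs 10: x=-2 → posterior Inverse-Gamma(12, 765/16)

765/208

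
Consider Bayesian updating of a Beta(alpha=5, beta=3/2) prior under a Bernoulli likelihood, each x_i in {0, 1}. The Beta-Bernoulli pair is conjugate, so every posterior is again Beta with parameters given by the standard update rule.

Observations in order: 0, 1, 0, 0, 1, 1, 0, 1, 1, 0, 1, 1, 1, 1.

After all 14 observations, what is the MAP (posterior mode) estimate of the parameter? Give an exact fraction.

26/37

obs 1: x=0 → posterior Beta(5, 5/2)
obs 2: x=1 → posterior Beta(6, 5/2)
obs 3: x=0 → posterior Beta(6, 7/2)
obs 4: x=0 → posterior Beta(6, 9/2)
obs 5: x=1 → posterior Beta(7, 9/2)
obs 6: x=1 → posterior Beta(8, 9/2)
obs 7: x=0 → posterior Beta(8, 11/2)
obs 8: x=1 → posterior Beta(9, 11/2)
obs 9: x=1 → posterior Beta(10, 11/2)
obs 10: x=0 → posterior Beta(10, 13/2)
obs 11: x=1 → posterior Beta(11, 13/2)
obs 12: x=1 → posterior Beta(12, 13/2)
obs 13: x=1 → posterior Beta(13, 13/2)
obs 14: x=1 → posterior Beta(14, 13/2)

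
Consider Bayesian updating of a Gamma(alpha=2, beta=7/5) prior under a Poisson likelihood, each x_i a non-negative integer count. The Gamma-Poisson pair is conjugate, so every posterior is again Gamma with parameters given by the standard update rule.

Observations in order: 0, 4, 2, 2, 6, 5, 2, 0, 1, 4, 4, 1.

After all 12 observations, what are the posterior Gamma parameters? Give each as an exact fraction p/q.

obs 1: x=0 → posterior Gamma(2, 12/5)
obs 2: x=4 → posterior Gamma(6, 17/5)
obs 3: x=2 → posterior Gamma(8, 22/5)
obs 4: x=2 → posterior Gamma(10, 27/5)
obs 5: x=6 → posterior Gamma(16, 32/5)
obs 6: x=5 → posterior Gamma(21, 37/5)
obs 7: x=2 → posterior Gamma(23, 42/5)
obs 8: x=0 → posterior Gamma(23, 47/5)
obs 9: x=1 → posterior Gamma(24, 52/5)
obs 10: x=4 → posterior Gamma(28, 57/5)
obs 11: x=4 → posterior Gamma(32, 62/5)
obs 12: x=1 → posterior Gamma(33, 67/5)

alpha=33, beta=67/5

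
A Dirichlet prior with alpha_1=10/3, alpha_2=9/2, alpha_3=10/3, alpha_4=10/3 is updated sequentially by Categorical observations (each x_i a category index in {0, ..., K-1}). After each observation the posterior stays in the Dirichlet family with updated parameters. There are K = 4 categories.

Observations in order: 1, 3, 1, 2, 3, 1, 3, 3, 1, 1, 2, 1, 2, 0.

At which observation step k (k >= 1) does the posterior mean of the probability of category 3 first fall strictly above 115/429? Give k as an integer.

k = 5

obs 1: x=1 → posterior Dirichlet(10/3, 11/2, 10/3, 10/3)
obs 2: x=3 → posterior Dirichlet(10/3, 11/2, 10/3, 13/3)
obs 3: x=1 → posterior Dirichlet(10/3, 13/2, 10/3, 13/3)
obs 4: x=2 → posterior Dirichlet(10/3, 13/2, 13/3, 13/3)
obs 5: x=3 → posterior Dirichlet(10/3, 13/2, 13/3, 16/3)
obs 6: x=1 → posterior Dirichlet(10/3, 15/2, 13/3, 16/3)
obs 7: x=3 → posterior Dirichlet(10/3, 15/2, 13/3, 19/3)
obs 8: x=3 → posterior Dirichlet(10/3, 15/2, 13/3, 22/3)
obs 9: x=1 → posterior Dirichlet(10/3, 17/2, 13/3, 22/3)
obs 10: x=1 → posterior Dirichlet(10/3, 19/2, 13/3, 22/3)
obs 11: x=2 → posterior Dirichlet(10/3, 19/2, 16/3, 22/3)
obs 12: x=1 → posterior Dirichlet(10/3, 21/2, 16/3, 22/3)
obs 13: x=2 → posterior Dirichlet(10/3, 21/2, 19/3, 22/3)
obs 14: x=0 → posterior Dirichlet(13/3, 21/2, 19/3, 22/3)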